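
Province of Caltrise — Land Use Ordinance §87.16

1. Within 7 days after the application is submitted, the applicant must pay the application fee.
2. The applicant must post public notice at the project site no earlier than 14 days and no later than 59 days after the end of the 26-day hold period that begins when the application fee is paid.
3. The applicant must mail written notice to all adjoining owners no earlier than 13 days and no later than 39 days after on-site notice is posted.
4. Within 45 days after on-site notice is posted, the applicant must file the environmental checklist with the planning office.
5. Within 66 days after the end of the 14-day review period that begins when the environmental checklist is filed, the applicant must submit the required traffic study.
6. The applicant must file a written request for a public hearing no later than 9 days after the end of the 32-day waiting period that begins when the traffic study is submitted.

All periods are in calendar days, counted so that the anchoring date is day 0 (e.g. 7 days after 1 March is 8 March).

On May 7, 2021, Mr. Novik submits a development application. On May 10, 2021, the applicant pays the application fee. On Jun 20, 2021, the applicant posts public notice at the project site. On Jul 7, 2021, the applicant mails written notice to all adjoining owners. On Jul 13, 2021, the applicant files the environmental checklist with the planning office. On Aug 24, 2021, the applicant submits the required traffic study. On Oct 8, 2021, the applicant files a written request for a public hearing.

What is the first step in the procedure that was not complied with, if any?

(1) due by May 7, 2021 + 7 days = May 14, 2021; May 10, 2021 is within that limit.
(2) the permitted window runs from Jun 5, 2021 + 14 = Jun 19, 2021 to Jun 5, 2021 + 59 = Aug 3, 2021; Jun 20, 2021 falls inside that range.
(3) the permitted window runs from Jun 20, 2021 + 13 = Jul 3, 2021 to Jun 20, 2021 + 39 = Jul 29, 2021; done Jul 7, 2021 — within the window.
(4) due by Jun 20, 2021 + 45 days = Aug 4, 2021; completed Jul 13, 2021, before the deadline.
(5) due by Jul 27, 2021 + 66 days = Oct 1, 2021; done Aug 24, 2021 — timely.
(6) due by Sep 25, 2021 + 9 days = Oct 4, 2021; done Oct 8, 2021 — 4 days late.
No need to go further; step 6 was not satisfied.

Step 6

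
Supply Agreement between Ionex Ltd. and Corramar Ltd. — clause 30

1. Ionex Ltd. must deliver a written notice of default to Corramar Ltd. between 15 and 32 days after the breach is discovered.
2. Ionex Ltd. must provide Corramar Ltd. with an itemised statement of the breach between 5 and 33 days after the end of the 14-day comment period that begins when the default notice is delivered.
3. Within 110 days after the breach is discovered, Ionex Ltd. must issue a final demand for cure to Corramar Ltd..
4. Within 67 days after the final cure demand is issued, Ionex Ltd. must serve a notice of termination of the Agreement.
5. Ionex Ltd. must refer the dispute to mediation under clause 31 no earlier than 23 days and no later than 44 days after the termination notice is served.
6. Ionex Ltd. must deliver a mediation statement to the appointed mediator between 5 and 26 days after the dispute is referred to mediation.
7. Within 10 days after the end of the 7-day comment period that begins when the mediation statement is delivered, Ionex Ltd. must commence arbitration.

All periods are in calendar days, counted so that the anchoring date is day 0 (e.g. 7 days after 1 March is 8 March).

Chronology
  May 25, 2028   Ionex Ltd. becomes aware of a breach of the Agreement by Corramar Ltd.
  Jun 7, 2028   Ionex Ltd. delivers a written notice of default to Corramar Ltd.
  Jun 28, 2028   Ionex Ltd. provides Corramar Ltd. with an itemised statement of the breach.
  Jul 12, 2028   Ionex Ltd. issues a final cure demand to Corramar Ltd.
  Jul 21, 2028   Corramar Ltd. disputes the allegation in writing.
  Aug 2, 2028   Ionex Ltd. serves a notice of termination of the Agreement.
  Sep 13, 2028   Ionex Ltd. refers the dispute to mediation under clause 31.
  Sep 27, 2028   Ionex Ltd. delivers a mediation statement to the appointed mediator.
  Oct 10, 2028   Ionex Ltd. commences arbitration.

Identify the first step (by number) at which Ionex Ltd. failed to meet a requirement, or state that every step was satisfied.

Step 1

Step 1: the window is 15–32 days after May 25, 2028 (when the breach is discovered), so Jun 9, 2028 through Jun 26, 2028; done Jun 7, 2028 — 2 days before the window opened.
That is the first point of non-compliance.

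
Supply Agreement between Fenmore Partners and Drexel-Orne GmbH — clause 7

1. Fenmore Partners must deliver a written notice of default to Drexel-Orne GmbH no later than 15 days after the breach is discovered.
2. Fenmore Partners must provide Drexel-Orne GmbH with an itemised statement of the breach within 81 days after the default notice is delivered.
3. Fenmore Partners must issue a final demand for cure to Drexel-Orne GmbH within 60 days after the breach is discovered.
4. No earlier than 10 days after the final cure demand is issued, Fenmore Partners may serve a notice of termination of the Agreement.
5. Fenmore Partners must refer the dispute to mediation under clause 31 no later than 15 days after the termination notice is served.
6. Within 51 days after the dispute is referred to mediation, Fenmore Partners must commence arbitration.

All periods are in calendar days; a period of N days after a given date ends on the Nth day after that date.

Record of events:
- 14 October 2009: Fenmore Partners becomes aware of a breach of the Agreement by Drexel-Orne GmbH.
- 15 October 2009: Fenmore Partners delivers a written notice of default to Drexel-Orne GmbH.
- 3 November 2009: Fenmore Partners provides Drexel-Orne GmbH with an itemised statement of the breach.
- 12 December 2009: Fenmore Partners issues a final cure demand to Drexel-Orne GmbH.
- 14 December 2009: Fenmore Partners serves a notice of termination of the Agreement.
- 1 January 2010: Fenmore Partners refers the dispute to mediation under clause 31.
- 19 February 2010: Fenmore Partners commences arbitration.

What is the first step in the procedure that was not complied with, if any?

Step 1: 15 days after 14 October 2009 (when the breach is discovered) is 29 October 2009; done 15 October 2009 — timely.
Step 2: 81 days after 15 October 2009 (when the default notice is delivered) is 4 January 2010; done 3 November 2009 — timely.
Step 3: 60 days after 14 October 2009 (when the breach is discovered) is 13 December 2009; 12 December 2009 is within that limit.
Step 4: the earliest permitted date is 10 days after 12 December 2009 (when the final cure demand is issued), i.e. 22 December 2009; done 14 December 2009 — 8 days too early.
That is the first point of non-compliance.

Step 4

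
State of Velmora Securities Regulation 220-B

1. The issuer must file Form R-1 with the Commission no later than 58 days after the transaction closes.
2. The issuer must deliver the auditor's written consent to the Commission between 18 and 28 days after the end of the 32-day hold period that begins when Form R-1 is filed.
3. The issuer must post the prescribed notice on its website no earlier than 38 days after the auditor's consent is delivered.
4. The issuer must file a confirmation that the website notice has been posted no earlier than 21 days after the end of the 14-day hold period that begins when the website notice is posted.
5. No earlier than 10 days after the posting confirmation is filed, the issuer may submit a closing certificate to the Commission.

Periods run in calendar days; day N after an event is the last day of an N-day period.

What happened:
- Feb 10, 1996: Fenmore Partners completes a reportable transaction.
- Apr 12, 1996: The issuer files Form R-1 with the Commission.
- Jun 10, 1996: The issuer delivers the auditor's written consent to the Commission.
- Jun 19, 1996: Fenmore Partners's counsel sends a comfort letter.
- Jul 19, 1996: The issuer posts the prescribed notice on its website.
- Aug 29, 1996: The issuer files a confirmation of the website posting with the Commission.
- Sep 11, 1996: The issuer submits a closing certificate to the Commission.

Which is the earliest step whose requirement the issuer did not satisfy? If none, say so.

Step 1 — counting 58 days from Feb 10, 1996 (when the transaction closes) gives a deadline of Apr 8, 1996; not done until Apr 12, 1996, 4 days after the deadline.
Later steps need not be reached.

Step 1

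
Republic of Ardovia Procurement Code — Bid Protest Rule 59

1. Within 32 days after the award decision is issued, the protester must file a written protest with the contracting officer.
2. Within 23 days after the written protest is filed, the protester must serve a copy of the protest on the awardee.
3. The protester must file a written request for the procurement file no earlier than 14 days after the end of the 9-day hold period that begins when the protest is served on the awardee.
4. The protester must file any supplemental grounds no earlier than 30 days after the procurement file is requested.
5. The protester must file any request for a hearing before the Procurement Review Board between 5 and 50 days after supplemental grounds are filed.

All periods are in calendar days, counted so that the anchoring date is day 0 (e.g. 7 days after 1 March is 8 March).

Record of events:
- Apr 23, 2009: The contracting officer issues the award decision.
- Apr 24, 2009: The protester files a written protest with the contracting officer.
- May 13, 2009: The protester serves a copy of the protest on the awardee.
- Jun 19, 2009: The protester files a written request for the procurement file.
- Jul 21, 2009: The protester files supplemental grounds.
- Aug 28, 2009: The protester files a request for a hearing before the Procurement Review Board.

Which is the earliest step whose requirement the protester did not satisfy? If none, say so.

(1) due by Apr 23, 2009 + 32 days = May 25, 2009; Apr 24, 2009 is within that limit.
(2) due by Apr 24, 2009 + 23 days = May 17, 2009; completed May 13, 2009, before the deadline.
(3) permitted from May 22, 2009 + 14 days = Jun 5, 2009 onward; done Jun 19, 2009, after the minimum wait.
(4) permitted from Jun 19, 2009 + 30 days = Jul 19, 2009 onward; done Jul 21, 2009 — permitted.
(5) the permitted window runs from Jul 21, 2009 + 5 = Jul 26, 2009 to Jul 21, 2009 + 50 = Sep 9, 2009; Aug 28, 2009 falls inside that range.

None — every step was satisfied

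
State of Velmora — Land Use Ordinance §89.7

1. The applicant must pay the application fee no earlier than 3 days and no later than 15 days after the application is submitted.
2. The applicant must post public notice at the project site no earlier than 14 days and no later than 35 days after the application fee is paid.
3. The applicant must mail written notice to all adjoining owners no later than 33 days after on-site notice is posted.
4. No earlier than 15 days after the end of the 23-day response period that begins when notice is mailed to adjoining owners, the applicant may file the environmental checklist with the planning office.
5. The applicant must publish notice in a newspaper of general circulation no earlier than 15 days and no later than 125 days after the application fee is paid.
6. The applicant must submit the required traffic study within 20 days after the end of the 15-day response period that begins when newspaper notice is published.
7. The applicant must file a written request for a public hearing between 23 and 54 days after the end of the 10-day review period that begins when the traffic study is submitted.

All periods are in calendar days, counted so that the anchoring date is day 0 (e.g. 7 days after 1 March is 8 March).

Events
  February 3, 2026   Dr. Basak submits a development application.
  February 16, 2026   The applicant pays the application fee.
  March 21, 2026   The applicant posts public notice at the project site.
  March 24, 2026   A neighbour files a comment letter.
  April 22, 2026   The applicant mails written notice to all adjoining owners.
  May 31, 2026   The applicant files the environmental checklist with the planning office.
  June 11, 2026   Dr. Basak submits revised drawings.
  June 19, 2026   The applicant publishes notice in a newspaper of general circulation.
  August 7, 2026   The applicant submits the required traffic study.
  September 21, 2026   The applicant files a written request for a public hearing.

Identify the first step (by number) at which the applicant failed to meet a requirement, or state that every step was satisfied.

Step 1: the window is 3–15 days after February 3, 2026 (when the application is submitted), so February 6, 2026 through February 18, 2026; February 16, 2026 falls inside that range.
Step 2: the window is 14–35 days after February 16, 2026 (when the application fee is paid), so March 2, 2026 through March 23, 2026; March 21, 2026 falls inside that range.
Step 3: 33 days after March 21, 2026 (when on-site notice is posted) is April 23, 2026; April 22, 2026 is within that limit.
Step 4: the earliest permitted date is 15 days after May 15, 2026 (end of the 23-day response period, which began when notice is mailed to adjoining owners on April 22, 2026), i.e. May 30, 2026; done May 31, 2026, after the minimum wait.
Step 5: the window is 15–125 days after February 16, 2026 (when the application fee is paid), so March 3, 2026 through June 21, 2026; June 19, 2026 falls inside that range.
Step 6: 20 days after July 4, 2026 (end of the 15-day response period, which began when newspaper notice is published on June 19, 2026) is July 24, 2026; done August 7, 2026 — 14 days late.

Step 6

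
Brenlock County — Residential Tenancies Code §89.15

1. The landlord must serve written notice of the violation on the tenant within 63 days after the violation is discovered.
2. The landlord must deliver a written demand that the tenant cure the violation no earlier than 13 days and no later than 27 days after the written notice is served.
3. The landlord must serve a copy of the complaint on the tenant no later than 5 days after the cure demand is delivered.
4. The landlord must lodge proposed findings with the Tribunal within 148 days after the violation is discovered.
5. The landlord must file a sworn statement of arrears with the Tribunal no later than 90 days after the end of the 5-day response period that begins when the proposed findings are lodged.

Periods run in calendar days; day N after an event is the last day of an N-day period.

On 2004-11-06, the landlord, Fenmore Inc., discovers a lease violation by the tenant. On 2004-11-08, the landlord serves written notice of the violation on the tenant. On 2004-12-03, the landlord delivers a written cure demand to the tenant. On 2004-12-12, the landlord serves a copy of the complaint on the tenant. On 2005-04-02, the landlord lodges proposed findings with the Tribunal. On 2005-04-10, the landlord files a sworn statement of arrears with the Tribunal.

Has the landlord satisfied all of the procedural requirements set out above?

No

Step 1 — counting 63 days from 2004-11-06 (when the violation is discovered) gives a deadline of 2005-01-08; completed 2004-11-08, before the deadline.
Step 2 — 13 and 27 days from 2004-11-08 (when the written notice is served) are 2004-11-21 and 2004-12-05 respectively; 2004-12-03 falls inside that range.
Step 3 — counting 5 days from 2004-12-03 (when the cure demand is delivered) gives a deadline of 2004-12-08; 2004-12-12 misses that deadline by 4 days.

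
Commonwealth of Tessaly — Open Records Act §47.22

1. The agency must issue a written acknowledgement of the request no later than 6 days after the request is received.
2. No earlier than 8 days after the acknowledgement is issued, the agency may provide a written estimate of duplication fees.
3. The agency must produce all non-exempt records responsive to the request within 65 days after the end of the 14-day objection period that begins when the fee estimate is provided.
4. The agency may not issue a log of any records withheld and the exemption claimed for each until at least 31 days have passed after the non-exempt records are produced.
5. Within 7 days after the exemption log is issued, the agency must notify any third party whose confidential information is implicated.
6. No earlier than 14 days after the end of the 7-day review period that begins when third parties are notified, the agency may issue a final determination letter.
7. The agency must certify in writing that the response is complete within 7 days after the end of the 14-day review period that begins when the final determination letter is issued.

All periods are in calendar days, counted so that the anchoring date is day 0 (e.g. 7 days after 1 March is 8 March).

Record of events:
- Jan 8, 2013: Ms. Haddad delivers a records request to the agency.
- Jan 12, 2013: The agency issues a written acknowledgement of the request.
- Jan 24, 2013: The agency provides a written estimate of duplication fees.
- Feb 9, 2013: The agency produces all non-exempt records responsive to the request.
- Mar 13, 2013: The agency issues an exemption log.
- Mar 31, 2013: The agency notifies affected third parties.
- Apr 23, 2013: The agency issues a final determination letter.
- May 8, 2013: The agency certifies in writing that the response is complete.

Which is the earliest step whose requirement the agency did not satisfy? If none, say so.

Step 5

(1) due by Jan 8, 2013 + 6 days = Jan 14, 2013; completed Jan 12, 2013, before the deadline.
(2) permitted from Jan 12, 2013 + 8 days = Jan 20, 2013 onward; Jan 24, 2013 is on or after that date.
(3) due by Feb 7, 2013 + 65 days = Apr 13, 2013; done Feb 9, 2013 — timely.
(4) permitted from Feb 9, 2013 + 31 days = Mar 12, 2013 onward; done Mar 13, 2013 — permitted.
(5) due by Mar 13, 2013 + 7 days = Mar 20, 2013; not done until Mar 31, 2013, 11 days after the deadline.
The analysis stops there.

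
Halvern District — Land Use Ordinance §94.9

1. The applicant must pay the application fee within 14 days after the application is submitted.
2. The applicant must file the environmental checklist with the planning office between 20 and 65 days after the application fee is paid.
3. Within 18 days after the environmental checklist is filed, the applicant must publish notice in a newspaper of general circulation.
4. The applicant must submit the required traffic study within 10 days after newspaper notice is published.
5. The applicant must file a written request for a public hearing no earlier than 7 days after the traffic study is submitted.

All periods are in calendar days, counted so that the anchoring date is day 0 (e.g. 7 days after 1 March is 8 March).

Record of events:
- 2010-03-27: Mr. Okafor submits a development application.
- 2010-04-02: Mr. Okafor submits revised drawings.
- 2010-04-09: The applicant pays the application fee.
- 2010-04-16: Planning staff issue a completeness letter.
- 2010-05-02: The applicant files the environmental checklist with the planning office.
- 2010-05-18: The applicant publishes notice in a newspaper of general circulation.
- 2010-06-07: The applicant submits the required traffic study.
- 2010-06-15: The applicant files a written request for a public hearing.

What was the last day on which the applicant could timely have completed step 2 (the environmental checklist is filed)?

Step 2 runs from 2010-04-09, when the application fee is paid. The window is 20–65 days after 2010-04-09; it closes on 2010-06-13.

2010-06-13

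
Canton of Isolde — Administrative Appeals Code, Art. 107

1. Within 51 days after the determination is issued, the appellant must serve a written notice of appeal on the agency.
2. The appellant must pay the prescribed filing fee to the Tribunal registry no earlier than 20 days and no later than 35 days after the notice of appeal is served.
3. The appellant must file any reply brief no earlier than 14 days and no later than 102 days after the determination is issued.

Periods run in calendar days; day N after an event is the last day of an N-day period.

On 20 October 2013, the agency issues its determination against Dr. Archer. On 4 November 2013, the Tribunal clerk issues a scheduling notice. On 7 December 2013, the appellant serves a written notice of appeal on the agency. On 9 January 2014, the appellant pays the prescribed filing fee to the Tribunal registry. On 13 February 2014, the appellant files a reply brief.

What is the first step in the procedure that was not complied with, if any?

Step 1: 51 days after 20 October 2013 (when the determination is issued) is 10 December 2013; 7 December 2013 is within that limit.
Step 2: the window is 20–35 days after 7 December 2013 (when the notice of appeal is served), so 27 December 2013 through 11 January 2014; done 9 January 2014, which is between those dates.
Step 3: the window is 14–102 days after 20 October 2013 (when the determination is issued), so 3 November 2013 through 30 January 2014; done 13 February 2014 — 14 days after the window closed.

Step 3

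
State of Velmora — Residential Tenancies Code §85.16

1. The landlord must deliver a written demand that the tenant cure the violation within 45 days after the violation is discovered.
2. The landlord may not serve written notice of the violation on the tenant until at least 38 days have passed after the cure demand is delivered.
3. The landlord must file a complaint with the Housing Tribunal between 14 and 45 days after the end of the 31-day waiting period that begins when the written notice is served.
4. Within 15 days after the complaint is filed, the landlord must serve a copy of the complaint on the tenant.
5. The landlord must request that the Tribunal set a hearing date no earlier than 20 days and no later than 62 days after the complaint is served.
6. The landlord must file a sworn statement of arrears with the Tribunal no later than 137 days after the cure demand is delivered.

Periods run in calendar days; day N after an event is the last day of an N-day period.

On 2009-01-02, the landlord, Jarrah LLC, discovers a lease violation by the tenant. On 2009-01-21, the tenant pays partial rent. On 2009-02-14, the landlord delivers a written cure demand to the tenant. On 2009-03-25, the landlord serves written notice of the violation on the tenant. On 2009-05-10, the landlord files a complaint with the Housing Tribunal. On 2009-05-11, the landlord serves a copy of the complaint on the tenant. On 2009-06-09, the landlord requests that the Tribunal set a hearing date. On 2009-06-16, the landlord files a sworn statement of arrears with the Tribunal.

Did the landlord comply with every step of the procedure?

Step 1 — counting 45 days from 2009-01-02 (when the violation is discovered) gives a deadline of 2009-02-16; completed 2009-02-14, before the deadline.
Step 2 — must wait 38 days from 2009-02-14 (when the cure demand is delivered), so not before 2009-03-24; done 2009-03-25, after the minimum wait.
Step 3 — 14 and 45 days from 2009-04-25 (end of the 31-day waiting period, which began when the written notice is served on 2009-03-25) are 2009-05-09 and 2009-06-09 respectively; 2009-05-10 falls inside that range.
Step 4 — counting 15 days from 2009-05-10 (when the complaint is filed) gives a deadline of 2009-05-25; completed 2009-05-11, before the deadline.
Step 5 — 20 and 62 days from 2009-05-11 (when the complaint is served) are 2009-05-31 and 2009-07-12 respectively; done 2009-06-09, which is between those dates.
Step 6 — counting 137 days from 2009-02-14 (when the cure demand is delivered) gives a deadline of 2009-07-01; done 2009-06-16 — timely.

Yes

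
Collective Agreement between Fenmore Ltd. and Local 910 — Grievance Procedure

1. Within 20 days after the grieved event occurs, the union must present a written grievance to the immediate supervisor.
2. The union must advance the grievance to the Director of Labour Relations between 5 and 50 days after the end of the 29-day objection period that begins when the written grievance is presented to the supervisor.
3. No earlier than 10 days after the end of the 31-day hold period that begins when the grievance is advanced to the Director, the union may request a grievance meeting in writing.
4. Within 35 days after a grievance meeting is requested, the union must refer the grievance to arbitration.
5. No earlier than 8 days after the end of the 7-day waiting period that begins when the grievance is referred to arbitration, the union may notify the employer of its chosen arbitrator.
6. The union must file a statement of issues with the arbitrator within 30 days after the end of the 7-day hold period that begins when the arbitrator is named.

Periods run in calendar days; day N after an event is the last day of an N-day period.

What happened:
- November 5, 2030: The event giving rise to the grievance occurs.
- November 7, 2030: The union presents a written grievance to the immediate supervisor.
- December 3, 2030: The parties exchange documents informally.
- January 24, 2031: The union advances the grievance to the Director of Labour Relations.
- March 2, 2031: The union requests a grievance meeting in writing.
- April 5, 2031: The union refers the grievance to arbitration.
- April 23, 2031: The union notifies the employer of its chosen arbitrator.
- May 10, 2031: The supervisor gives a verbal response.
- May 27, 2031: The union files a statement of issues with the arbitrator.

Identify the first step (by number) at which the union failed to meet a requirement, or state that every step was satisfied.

(1) due by November 5, 2030 + 20 days = November 25, 2030; done November 7, 2030 — timely.
(2) the permitted window runs from December 6, 2030 + 5 = December 11, 2030 to December 6, 2030 + 50 = January 25, 2031; done January 24, 2031 — within the window.
(3) permitted from February 24, 2031 + 10 days = March 6, 2031 onward; March 2, 2031 is 4 days before the earliest permitted date.

Step 3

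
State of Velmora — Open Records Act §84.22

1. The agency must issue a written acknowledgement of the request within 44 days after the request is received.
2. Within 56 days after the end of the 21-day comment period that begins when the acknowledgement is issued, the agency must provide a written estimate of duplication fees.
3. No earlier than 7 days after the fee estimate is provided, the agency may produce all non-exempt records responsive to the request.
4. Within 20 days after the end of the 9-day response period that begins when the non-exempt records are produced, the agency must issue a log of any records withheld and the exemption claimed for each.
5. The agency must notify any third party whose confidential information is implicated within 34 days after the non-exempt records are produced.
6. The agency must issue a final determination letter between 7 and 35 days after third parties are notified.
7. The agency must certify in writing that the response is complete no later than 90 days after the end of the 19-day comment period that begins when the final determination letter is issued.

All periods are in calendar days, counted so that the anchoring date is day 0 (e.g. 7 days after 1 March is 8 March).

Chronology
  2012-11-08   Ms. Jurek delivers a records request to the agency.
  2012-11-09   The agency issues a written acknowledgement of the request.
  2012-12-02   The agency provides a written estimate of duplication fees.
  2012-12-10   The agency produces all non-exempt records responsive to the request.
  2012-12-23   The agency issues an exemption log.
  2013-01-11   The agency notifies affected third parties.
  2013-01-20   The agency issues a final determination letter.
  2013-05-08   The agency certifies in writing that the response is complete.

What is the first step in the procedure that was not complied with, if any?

Step 1: 44 days after 2012-11-08 (when the request is received) is 2012-12-22; 2012-11-09 is within that limit.
Step 2: 56 days after 2012-11-30 (end of the 21-day comment period, which began when the acknowledgement is issued on 2012-11-09) is 2013-01-25; 2012-12-02 is within that limit.
Step 3: the earliest permitted date is 7 days after 2012-12-02 (when the fee estimate is provided), i.e. 2012-12-09; done 2012-12-10 — permitted.
Step 4: 20 days after 2012-12-19 (end of the 9-day response period, which began when the non-exempt records are produced on 2012-12-10) is 2013-01-08; completed 2012-12-23, before the deadline.
Step 5: 34 days after 2012-12-10 (when the non-exempt records are produced) is 2013-01-13; 2013-01-11 is within that limit.
Step 6: the window is 7–35 days after 2013-01-11 (when third parties are notified), so 2013-01-18 through 2013-02-15; done 2013-01-20 — within the window.
Step 7: 90 days after 2013-02-08 (end of the 19-day comment period, which began when the final determination letter is issued on 2013-01-20) is 2013-05-09; completed 2013-05-08, before the deadline.

None — every step was satisfied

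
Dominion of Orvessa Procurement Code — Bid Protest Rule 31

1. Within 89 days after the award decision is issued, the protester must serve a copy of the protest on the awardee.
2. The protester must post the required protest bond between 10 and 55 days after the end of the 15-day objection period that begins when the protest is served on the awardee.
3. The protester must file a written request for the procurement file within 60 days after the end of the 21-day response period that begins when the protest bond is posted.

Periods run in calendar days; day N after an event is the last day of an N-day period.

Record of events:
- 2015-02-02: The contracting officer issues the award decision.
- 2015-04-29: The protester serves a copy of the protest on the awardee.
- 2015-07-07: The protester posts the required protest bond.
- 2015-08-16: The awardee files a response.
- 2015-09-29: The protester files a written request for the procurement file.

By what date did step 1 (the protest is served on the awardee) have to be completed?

2015-05-02

Step 1 runs from 2015-02-02, when the award decision is issued. 89 days after 2015-02-02 is 2015-05-02.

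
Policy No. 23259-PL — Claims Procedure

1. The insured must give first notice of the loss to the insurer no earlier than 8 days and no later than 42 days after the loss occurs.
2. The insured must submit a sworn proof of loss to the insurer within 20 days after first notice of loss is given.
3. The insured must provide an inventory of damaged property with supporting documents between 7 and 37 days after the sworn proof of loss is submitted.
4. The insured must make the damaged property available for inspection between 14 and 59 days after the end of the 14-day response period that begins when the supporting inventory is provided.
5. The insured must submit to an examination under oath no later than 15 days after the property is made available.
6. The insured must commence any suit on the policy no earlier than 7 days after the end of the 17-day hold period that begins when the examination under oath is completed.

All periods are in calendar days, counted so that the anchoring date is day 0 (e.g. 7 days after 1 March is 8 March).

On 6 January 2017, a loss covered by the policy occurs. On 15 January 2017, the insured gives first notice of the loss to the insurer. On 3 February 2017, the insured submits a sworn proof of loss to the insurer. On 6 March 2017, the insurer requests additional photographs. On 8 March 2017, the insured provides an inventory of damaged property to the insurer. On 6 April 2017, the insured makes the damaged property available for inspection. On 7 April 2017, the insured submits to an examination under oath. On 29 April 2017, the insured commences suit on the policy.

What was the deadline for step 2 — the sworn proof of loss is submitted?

4 February 2017

Step 2 runs from 15 January 2017, when first notice of loss is given. 20 days after 15 January 2017 is 4 February 2017.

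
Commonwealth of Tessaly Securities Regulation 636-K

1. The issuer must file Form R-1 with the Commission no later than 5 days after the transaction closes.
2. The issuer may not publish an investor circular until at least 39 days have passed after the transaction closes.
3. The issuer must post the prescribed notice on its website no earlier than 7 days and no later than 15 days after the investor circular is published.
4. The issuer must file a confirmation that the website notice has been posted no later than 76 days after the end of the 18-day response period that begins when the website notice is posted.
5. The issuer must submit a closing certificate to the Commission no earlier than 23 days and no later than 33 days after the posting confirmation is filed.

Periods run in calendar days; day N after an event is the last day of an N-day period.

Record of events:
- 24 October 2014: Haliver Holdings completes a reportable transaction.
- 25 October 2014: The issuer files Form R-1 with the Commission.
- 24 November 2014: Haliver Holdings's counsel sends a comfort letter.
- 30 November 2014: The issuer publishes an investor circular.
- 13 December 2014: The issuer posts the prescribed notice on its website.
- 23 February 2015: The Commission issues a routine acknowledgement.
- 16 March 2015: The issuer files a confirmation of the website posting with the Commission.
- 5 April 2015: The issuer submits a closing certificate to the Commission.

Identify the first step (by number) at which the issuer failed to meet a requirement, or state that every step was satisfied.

Step 2

Step 1 — counting 5 days from 24 October 2014 (when the transaction closes) gives a deadline of 29 October 2014; completed 25 October 2014, before the deadline.
Step 2 — must wait 39 days from 24 October 2014 (when the transaction closes), so not before 2 December 2014; done 30 November 2014 — 2 days too early.
That is the first point of non-compliance.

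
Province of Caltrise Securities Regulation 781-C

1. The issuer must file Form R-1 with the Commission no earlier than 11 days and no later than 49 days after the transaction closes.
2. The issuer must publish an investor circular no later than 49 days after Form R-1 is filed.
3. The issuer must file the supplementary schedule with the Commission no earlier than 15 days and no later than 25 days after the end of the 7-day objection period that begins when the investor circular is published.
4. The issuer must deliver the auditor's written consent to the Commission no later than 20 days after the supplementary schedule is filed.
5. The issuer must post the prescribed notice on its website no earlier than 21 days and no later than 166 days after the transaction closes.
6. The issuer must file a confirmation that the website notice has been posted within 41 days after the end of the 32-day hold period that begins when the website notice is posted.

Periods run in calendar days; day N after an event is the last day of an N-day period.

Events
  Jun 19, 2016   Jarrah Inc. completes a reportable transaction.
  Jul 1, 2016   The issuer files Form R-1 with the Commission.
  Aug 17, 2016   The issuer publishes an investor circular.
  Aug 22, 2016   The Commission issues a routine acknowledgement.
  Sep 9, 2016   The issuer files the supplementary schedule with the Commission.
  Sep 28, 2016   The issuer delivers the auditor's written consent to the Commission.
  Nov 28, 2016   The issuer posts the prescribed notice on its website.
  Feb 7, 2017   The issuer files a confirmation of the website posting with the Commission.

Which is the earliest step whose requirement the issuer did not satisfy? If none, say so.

None — every step was satisfied

Step 1: the window is 11–49 days after Jun 19, 2016 (when the transaction closes), so Jun 30, 2016 through Aug 7, 2016; done Jul 1, 2016 — within the window.
Step 2: 49 days after Jul 1, 2016 (when Form R-1 is filed) is Aug 19, 2016; done Aug 17, 2016 — timely.
Step 3: the window is 15–25 days after Aug 24, 2016 (end of the 7-day objection period, which began when the investor circular is published on Aug 17, 2016), so Sep 8, 2016 through Sep 18, 2016; Sep 9, 2016 falls inside that range.
Step 4: 20 days after Sep 9, 2016 (when the supplementary schedule is filed) is Sep 29, 2016; Sep 28, 2016 is within that limit.
Step 5: the window is 21–166 days after Jun 19, 2016 (when the transaction closes), so Jul 10, 2016 through Dec 2, 2016; Nov 28, 2016 falls inside that range.
Step 6: 41 days after Dec 30, 2016 (end of the 32-day hold period, which began when the website notice is posted on Nov 28, 2016) is Feb 9, 2017; done Feb 7, 2017 — timely.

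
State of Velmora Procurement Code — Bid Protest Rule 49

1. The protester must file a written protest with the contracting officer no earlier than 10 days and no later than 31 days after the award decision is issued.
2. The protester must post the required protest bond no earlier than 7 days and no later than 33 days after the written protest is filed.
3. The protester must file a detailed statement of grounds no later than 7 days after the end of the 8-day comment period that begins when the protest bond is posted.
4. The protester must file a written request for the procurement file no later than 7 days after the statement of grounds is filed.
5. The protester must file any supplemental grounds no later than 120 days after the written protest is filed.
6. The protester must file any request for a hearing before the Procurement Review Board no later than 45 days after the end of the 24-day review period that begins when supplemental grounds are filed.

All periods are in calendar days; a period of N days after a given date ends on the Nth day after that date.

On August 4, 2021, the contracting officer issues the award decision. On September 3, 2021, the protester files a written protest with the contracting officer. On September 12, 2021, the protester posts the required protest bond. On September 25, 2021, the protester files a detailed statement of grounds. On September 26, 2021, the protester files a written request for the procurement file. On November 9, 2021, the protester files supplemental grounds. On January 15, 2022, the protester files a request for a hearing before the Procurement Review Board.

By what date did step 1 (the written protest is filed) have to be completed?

Step 1 runs from August 4, 2021, when the award decision is issued. The window is 10–31 days after August 4, 2021; it closes on September 4, 2021.

September 4, 2021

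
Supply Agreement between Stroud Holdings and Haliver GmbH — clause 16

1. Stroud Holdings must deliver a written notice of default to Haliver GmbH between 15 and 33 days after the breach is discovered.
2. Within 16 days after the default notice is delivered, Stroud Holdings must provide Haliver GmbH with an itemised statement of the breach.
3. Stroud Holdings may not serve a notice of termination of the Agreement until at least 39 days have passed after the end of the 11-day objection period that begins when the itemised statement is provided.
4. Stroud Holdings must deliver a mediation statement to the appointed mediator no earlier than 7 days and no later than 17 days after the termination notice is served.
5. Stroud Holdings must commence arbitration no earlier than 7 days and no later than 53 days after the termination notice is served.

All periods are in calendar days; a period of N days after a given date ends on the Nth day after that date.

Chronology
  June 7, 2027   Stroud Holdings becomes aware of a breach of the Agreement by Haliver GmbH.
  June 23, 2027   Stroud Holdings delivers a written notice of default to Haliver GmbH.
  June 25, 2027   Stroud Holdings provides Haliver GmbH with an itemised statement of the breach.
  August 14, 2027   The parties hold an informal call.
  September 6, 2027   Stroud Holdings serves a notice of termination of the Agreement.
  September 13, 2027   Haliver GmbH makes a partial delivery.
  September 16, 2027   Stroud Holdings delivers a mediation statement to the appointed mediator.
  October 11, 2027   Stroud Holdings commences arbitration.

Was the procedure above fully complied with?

(1) the permitted window runs from June 7, 2027 + 15 = June 22, 2027 to June 7, 2027 + 33 = July 10, 2027; done June 23, 2027 — within the window.
(2) due by June 23, 2027 + 16 days = July 9, 2027; completed June 25, 2027, before the deadline.
(3) permitted from July 6, 2027 + 39 days = August 14, 2027 onward; September 6, 2027 is on or after that date.
(4) the permitted window runs from September 6, 2027 + 7 = September 13, 2027 to September 6, 2027 + 17 = September 23, 2027; done September 16, 2027, which is between those dates.
(5) the permitted window runs from September 6, 2027 + 7 = September 13, 2027 to September 6, 2027 + 53 = October 29, 2027; October 11, 2027 falls inside that range.

Yes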